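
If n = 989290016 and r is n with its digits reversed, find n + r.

Reverse of 989290016 is 610092989.
989290016 + 610092989 = 1599383005

1599383005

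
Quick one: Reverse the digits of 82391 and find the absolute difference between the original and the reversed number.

Reverse of 82391 is 19328.
|82391 − 19328| = 63063

63063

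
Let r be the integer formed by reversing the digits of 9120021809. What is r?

9081200219

Reversing 9120021809 gives 9081200219.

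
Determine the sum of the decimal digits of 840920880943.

55

8+4+0+9+2+0+8+8+0+9+4+3 = 55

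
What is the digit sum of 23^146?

907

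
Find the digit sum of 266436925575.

60

2+6+6+4+3+6+9+2+5+5+7+5 = 60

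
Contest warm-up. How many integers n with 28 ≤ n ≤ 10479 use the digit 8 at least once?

The integers in [28, 10479] that use the digit 8 at least once: 28, 38, 48, 58, 68, 78, …, 10468, 10478.
3521 qualify.

3521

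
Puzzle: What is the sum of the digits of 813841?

25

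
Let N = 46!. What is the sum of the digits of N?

46! = 5502622159812088949850305428800254892961651752960000000000
Sum of its 58 digits: 216.

216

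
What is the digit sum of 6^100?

6^100 = 653318623500070906096690267158057820537143710472954871543071966369497141477376
Sum of its 78 digits: 342.

342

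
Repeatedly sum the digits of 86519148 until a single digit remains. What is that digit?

6

8+6+5+1+9+1+4+8 = 42
4+2 = 6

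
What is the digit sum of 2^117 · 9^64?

2^117 · 9^64 = 1958980427025210195344264349464083892915235589717681750954947081374734239872488890889727159304192
Sum of its 97 digits: 468.

468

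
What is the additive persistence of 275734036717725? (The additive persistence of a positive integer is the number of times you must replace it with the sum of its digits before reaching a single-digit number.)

275734036717725 → 66 → 12 → 3 (3 steps)

3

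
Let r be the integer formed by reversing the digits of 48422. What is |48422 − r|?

Reverse of 48422 is 22484.
|48422 − 22484| = 25938

25938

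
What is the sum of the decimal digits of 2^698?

940

2^698 = 1315033975387093376810247470720032166387584950705793464874570225767183038574270205528416634069397112806745742214044554428254858062545950965781953692662970212488805917782111149547915939471080679317823312933945344
Sum of its 211 digits: 940.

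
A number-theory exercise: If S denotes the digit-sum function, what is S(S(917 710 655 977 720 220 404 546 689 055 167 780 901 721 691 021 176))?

First digit sum: 215.
2+1+5 = 8.

8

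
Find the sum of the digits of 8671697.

8+6+7+1+6+9+7 = 44

44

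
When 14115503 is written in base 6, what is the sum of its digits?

23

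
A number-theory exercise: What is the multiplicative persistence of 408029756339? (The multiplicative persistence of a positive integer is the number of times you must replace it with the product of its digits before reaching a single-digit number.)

408029756339 → 0 (1 step)

1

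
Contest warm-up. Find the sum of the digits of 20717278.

2+0+7+1+7+2+7+8 = 34

34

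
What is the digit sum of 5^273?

890

5^273 = 65888737145190770152178587820437618798187258639803172187986018906925901818560997451564846065309816181644800521439740475440941611838012288617347746101822469899644829638418741524219512939453125
Sum of its 191 digits: 890.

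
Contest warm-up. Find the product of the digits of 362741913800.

0

3×6×2×7×4×1×9×1×3×8×0×0 = 0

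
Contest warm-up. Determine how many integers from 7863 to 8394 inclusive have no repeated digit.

The integers in [7863, 8394] that have no repeated digit: 7863, 7864, 7865, 7869, 7890, 7891, …, 8392, 8394.
288 qualify.

288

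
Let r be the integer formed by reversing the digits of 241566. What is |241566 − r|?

423576

Reverse of 241566 is 665142.
|241566 − 665142| = 423576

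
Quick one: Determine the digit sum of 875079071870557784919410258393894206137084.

8+7+5+0+7+9+0+7+1+8+7+0+5+5+7+7+8+4+9+1+9+4+1+0+2+5+8+3+9+3+8+9+4+2+0+6+1+3+7+0+8+4 = 201

201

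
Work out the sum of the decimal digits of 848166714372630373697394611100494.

8+4+8+1+6+6+7+1+4+3+7+2+6+3+0+3+7+3+6+9+7+3+9+4+6+1+1+1+0+0+4+9+4 = 143

143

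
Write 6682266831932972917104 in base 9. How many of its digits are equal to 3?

6

6682266831932972917104 in base 9 is 67056318587374533430413.
The digit 3 appears 6 times.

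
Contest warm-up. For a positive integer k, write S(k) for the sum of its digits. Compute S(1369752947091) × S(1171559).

S(1369752947091) = 1+3+6+9+7+5+2+9+4+7+0+9+1 = 63.
S(1171559) = 1+1+7+1+5+5+9 = 29.
63 · 29 = 1827.

1827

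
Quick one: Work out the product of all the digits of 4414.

64

4×4×1×4 = 64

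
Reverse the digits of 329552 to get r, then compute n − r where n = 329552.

Reverse of 329552 is 255923.
329552 − 255923 = 73629

73629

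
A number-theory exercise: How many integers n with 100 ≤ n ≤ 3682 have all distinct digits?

The integers in [100, 3682] that have all distinct digits: 102, 103, 104, 105, 106, 107, …, 3681, 3682.
1981 qualify.

1981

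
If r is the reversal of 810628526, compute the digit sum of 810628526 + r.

Reversal of 810628526 is 625826018; 810628526 + 625826018 = 1436454544.
Digit sum of 1436454544: 1+4+3+6+4+5+4+5+4+4 = 40.

40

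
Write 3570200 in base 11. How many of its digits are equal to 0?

1

3570200 in base 11 is 2019387.
The digit 0 appears 1 time.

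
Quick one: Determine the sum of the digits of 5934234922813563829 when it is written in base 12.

5934234922813563829 in base 12 is 2811B7B303104077B1.
Digit sum: 2+8+1+1+11+7+11+3+0+3+1+0+4+0+7+7+11+1 = 78.

78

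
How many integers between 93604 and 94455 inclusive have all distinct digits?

The integers in [93604, 94455] that have all distinct digits: 93604, 93605, 93607, 93608, 93610, 93612, …, 94386, 94387.
292 qualify.

292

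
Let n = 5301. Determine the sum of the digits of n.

9

5+3+0+1 = 9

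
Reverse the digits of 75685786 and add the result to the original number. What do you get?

144444443

Reverse of 75685786 is 68758657.
75685786 + 68758657 = 144444443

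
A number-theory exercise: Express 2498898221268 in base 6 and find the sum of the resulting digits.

48

2498898221268 in base 6 is 5151551125154340.
Digit sum: 5+1+5+1+5+5+1+1+2+5+1+5+4+3+4+0 = 48.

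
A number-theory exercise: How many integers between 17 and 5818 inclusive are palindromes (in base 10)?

146

The integers in [17, 5818] that are palindromes (in base 10): 22, 33, 44, 55, 66, 77, …, 5665, 5775.
146 qualify.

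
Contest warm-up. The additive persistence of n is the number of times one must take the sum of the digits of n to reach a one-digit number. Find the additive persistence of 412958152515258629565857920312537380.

412958152515258629565857920312537380 → 159 → 15 → 6 (3 steps)

3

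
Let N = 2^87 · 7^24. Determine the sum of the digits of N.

2^87 · 7^24 = 29645759637699989420320358656746393987845193728
Sum of its 47 digits: 260.

260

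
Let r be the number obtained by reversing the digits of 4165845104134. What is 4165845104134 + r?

Reverse of 4165845104134 is 4314015485614.
4165845104134 + 4314015485614 = 8479860589748

8479860589748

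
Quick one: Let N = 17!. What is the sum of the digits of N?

63

17! = 355687428096000
Sum of its 15 digits: 63.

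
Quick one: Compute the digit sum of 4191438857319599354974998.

144

4+1+9+1+4+3+8+8+5+7+3+1+9+5+9+9+3+5+4+9+7+4+9+9+8 = 144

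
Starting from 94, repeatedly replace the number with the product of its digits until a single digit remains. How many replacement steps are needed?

3

94 → 36 → 18 → 8 (3 steps)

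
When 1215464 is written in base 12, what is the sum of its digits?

41

1215464 in base 12 is 4A7488.
Digit sum: 4+10+7+4+8+8 = 41.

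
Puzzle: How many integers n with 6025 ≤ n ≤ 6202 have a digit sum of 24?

3

The integers in [6025, 6202] that have a digit sum of 24: 6099, 6189, 6198.
3 qualify.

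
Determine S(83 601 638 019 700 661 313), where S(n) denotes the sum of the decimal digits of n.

8+3+6+0+1+6+3+8+0+1+9+7+0+0+6+6+1+3+1+3 = 72

72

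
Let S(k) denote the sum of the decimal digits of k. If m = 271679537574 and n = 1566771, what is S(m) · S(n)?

2079

S(271679537574) = 2+7+1+6+7+9+5+3+7+5+7+4 = 63.
S(1566771) = 1+5+6+6+7+7+1 = 33.
63 · 33 = 2079.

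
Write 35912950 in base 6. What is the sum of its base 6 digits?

30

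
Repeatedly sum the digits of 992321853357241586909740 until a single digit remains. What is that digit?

9+9+2+3+2+1+8+5+3+3+5+7+2+4+1+5+8+6+9+0+9+7+4+0 = 112
1+1+2 = 4

4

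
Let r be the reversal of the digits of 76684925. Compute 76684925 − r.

Reverse of 76684925 is 52948667.
76684925 − 52948667 = 23736258

23736258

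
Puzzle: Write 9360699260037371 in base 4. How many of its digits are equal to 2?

9360699260037371 in base 4 is 201100120012202033212203323.
The digit 2 appears 9 times.

9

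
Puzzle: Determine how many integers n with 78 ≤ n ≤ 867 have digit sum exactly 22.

11

The integers in [78, 867] that have digit sum exactly 22: 499, 589, 598, 679, 688, 697, …, 796, 859.
11 qualify.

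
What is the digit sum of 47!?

225

47! = 258623241511168180642964355153611979969197632389120000000000
Sum of its 60 digits: 225.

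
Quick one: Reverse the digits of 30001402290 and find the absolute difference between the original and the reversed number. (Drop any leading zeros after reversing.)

20780992287

Reverse of 30001402290 is 9220410003.
|30001402290 − 9220410003| = 20780992287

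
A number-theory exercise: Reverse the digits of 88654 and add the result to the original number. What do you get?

134342

Reverse of 88654 is 45688.
88654 + 45688 = 134342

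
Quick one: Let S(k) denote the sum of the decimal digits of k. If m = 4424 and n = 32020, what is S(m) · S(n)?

S(4424) = 4+4+2+4 = 14.
S(32020) = 3+2+0+2+0 = 7.
14 · 7 = 98.

98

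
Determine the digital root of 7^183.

The digital root of n equals n mod 9 (or 9 when 9 | n), so we need 7^183 mod 9.
7^183 ≡ 1 (mod 9), so the digital root is 1.

1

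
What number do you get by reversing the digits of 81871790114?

41109717818

Reversing 81871790114 gives 41109717818.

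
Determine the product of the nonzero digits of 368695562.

2332800

3×6×8×6×9×5×5×6×2 = 2332800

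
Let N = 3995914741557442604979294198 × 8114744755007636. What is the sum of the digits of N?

195

3995914741557442604979294198 × 8114744755007636 = 32425828190510950714935797108554053380495928
Sum of its 44 digits: 195.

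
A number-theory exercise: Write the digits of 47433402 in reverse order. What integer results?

20433474

Reversing 47433402 gives 20433474.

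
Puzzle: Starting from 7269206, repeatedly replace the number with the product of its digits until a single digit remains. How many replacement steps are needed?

7269206 → 0 (1 step)

1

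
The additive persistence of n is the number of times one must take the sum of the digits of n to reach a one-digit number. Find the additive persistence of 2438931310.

2438931310 → 34 → 7 (2 steps)

2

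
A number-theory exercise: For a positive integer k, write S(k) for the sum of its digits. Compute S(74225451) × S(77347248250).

1470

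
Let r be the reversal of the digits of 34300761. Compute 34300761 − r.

Reverse of 34300761 is 16700343.
34300761 − 16700343 = 17600418

17600418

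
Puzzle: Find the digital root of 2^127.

The digital root of n equals n mod 9 (or 9 when 9 | n), so we need 2^127 mod 9.
2^127 ≡ 2 (mod 9), so the digital root is 2.

2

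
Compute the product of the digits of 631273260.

0

6×3×1×2×7×3×2×6×0 = 0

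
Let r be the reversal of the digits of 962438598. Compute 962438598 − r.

Reverse of 962438598 is 895834269.
962438598 − 895834269 = 66604329

66604329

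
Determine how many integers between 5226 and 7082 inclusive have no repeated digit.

926

The integers in [5226, 7082] that have no repeated digit: 5230, 5231, 5234, 5236, 5237, 5238, …, 7081, 7082.
926 qualify.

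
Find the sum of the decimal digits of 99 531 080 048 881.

9+9+5+3+1+0+8+0+0+4+8+8+8+1 = 64

64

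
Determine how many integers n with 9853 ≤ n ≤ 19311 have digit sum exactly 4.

20

The integers in [9853, 19311] that have digit sum exactly 4: 10003, 10012, 10021, 10030, 10102, 10111, …, 12100, 13000.
20 qualify.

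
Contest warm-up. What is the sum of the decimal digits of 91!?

91! = 135200152767840296255166568759495142147586866476906677791741734597153670771559994765685283954750449427751168336768008192000000000000000000000
Sum of its 141 digits: 594.

594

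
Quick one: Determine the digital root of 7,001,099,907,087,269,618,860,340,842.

7

7+0+0+1+0+9+9+9+0+7+0+8+7+2+6+9+6+1+8+8+6+0+3+4+0+8+4+2 = 124
1+2+4 = 7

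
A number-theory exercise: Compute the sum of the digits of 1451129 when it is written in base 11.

29

1451129 in base 11 is 901289.
Digit sum: 9+0+1+2+8+9 = 29.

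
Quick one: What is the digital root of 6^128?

The digital root of n equals n mod 9 (or 9 when 9 | n), so we need 6^128 mod 9.
6^128 ≡ 0 (mod 9), so the digital root is 9.

9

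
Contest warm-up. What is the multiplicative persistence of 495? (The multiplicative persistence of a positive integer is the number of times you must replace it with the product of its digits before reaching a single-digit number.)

495 → 180 → 0 (2 steps)

2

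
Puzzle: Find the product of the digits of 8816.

384

8×8×1×6 = 384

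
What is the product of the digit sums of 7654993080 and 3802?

S(7654993080) = 7+6+5+4+9+9+3+0+8+0 = 51.
S(3802) = 3+8+0+2 = 13.
51 · 13 = 663.

663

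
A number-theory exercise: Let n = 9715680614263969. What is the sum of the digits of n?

82

9+7+1+5+6+8+0+6+1+4+2+6+3+9+6+9 = 82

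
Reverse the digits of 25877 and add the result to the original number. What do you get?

Reverse of 25877 is 77852.
25877 + 77852 = 103729

103729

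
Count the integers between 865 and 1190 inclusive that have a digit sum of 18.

17

The integers in [865, 1190] that have a digit sum of 18: 873, 882, 891, 909, 918, 927, …, 1179, 1188.
17 qualify.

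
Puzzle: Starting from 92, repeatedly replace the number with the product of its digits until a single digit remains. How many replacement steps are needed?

92 → 18 → 8 (2 steps)

2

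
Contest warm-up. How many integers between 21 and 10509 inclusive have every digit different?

The integers in [21, 10509] that have every digit different: 21, 23, 24, 25, 26, 27, …, 10497, 10498.
5381 qualify.

5381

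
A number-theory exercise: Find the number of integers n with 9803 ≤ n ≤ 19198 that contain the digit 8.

3322

The integers in [9803, 19198] that contain the digit 8: 9803, 9804, 9805, 9806, 9807, 9808, …, 19189, 19198.
3322 qualify.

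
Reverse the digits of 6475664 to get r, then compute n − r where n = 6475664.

1809918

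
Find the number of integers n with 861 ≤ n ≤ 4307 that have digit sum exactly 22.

The integers in [861, 4307] that have digit sum exactly 22: 868, 877, 886, 895, 949, 958, …, 4288, 4297.
125 qualify.

125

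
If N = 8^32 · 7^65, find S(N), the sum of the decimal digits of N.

382

8^32 · 7^65 = 676475675000232149369484881499572783207495036578346857267540811885112543245240369152
Sum of its 84 digits: 382.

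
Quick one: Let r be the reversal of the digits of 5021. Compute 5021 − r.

3816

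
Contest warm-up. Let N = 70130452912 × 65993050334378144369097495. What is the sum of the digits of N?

70130452912 × 65993050334378144369097495 = 4628122508994352308478929821034655440
Sum of its 37 digits: 162.

162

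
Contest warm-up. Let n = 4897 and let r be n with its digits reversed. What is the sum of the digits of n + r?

20

Reversal of 4897 is 7984; 4897 + 7984 = 12881.
Digit sum of 12881: 1+2+8+8+1 = 20.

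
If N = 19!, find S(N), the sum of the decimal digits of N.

45

19! = 121645100408832000
Sum of its 18 digits: 45.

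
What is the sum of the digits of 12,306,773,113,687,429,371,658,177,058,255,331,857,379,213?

192

1+2+3+0+6+7+7+3+1+1+3+6+8+7+4+2+9+3+7+1+6+5+8+1+7+7+0+5+8+2+5+5+3+3+1+8+5+7+3+7+9+2+1+3 = 192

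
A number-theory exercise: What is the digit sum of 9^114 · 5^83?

738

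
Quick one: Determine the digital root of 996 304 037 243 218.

7

9+9+6+3+0+4+0+3+7+2+4+3+2+1+8 = 61
6+1 = 7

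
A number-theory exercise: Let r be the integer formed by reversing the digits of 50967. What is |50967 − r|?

25938

Reverse of 50967 is 76905.
|50967 − 76905| = 25938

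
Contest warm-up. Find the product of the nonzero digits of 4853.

480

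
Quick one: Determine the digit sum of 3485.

3+4+8+5 = 20

20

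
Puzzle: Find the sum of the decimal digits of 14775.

24

1+4+7+7+5 = 24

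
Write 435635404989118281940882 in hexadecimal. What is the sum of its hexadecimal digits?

157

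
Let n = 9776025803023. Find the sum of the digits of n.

9+7+7+6+0+2+5+8+0+3+0+2+3 = 52

52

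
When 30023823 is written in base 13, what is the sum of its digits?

30023823 in base 13 is 62B2A9B.
Digit sum: 6+2+11+2+10+9+11 = 51.

51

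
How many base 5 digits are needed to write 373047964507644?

373047964507644 in base 5 is 342344004212403221034, which has 21 digits.

21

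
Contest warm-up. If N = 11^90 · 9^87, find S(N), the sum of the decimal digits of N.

11^90 · 9^87 = 555187891191116718933198044353520641579892802481177456855728801578363301027491498241094761692691157321659061855711392346210956964095241946593955555435808932332467722075063868369
Sum of its 177 digits: 810.

810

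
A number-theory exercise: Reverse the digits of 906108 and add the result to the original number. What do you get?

1707717

Reverse of 906108 is 801609.
906108 + 801609 = 1707717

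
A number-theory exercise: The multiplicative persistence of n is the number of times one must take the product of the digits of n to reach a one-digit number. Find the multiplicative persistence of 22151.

2

22151 → 20 → 0 (2 steps)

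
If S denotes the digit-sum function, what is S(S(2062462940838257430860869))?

First digit sum: 112.
1+1+2 = 4.

4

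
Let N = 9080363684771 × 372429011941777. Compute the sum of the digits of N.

9080363684771 × 372429011941777 = 3381790875191256961433578067
Sum of its 28 digits: 134.

134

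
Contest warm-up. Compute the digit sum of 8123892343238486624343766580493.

144

8+1+2+3+8+9+2+3+4+3+2+3+8+4+8+6+6+2+4+3+4+3+7+6+6+5+8+0+4+9+3 = 144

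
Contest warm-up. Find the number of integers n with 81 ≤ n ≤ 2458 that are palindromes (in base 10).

The integers in [81, 2458] that are palindromes (in base 10): 88, 99, 101, 111, 121, 131, …, 2332, 2442.
107 qualify.

107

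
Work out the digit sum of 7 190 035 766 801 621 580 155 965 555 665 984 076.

172

7+1+9+0+0+3+5+7+6+6+8+0+1+6+2+1+5+8+0+1+5+5+9+6+5+5+5+5+6+6+5+9+8+4+0+7+6 = 172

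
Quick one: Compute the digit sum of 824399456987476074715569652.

148

8+2+4+3+9+9+4+5+6+9+8+7+4+7+6+0+7+4+7+1+5+5+6+9+6+5+2 = 148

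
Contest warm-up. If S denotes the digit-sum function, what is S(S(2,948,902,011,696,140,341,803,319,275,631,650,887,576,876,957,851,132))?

First digit sum: 232.
2+3+2 = 7.

7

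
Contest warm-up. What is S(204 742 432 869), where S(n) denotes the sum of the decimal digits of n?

51

2+0+4+7+4+2+4+3+2+8+6+9 = 51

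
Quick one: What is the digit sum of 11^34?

11^34 = 255476698618765889551019445759400441
Sum of its 36 digits: 178.

178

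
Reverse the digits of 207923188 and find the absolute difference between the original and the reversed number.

Reverse of 207923188 is 881329702.
|207923188 − 881329702| = 673406514

673406514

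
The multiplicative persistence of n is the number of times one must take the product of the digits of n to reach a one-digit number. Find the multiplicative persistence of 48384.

48384 → 3072 → 0 (2 steps)

2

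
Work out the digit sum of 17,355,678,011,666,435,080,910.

92

1+7+3+5+5+6+7+8+0+1+1+6+6+6+4+3+5+0+8+0+9+1+0 = 92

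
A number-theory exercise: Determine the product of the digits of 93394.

2916

9×3×3×9×4 = 2916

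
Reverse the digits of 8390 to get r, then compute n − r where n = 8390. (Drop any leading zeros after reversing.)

Reverse of 8390 is 938.
8390 − 938 = 7452

7452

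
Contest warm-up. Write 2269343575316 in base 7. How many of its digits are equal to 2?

2

2269343575316 in base 7 is 322645310056106.
The digit 2 appears 2 times.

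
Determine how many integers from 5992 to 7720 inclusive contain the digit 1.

496

The integers in [5992, 7720] that contain the digit 1: 6001, 6010, 6011, 6012, 6013, 6014, …, 7718, 7719.
496 qualify.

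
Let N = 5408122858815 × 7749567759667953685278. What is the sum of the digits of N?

5408122858815 × 7749567759667953685278 = 41910614546996008539566672138025570
Sum of its 35 digits: 153.

153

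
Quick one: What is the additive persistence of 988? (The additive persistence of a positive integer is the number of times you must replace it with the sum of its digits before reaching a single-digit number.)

2

988 → 25 → 7 (2 steps)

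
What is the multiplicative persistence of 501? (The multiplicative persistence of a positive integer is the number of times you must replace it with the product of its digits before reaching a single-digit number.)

1

501 → 0 (1 step)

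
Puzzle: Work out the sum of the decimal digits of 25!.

72

25! = 15511210043330985984000000
Sum of its 26 digits: 72.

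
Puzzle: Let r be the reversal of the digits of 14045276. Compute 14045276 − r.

Reverse of 14045276 is 67254041.
14045276 − 67254041 = -53208765

-53208765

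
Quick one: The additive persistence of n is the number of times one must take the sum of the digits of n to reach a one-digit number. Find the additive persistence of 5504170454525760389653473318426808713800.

3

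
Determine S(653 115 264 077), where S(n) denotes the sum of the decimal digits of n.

47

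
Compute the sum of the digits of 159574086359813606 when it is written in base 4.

50

159574086359813606 in base 4 is 20312322330210330311120313212.
Digit sum: 2+0+3+1+2+3+2+2+3+3+0+2+1+0+3+3+0+3+1+1+1+2+0+3+1+3+2+1+2 = 50.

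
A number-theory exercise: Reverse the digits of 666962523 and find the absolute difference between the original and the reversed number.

341692857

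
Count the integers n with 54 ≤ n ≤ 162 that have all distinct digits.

83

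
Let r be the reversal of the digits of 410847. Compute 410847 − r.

-337167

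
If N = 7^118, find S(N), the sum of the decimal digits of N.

7^118 = 5267065530394883184651384028840252727177370209716317304311848947467915376271784433951441748896850449
Sum of its 100 digits: 457.

457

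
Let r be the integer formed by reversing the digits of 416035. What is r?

530614

Reversing 416035 gives 530614.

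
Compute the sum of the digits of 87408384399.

8+7+4+0+8+3+8+4+3+9+9 = 63

63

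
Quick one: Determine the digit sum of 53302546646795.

5+3+3+0+2+5+4+6+6+4+6+7+9+5 = 65

65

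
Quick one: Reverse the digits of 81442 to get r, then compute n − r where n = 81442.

57024

Reverse of 81442 is 24418.
81442 − 24418 = 57024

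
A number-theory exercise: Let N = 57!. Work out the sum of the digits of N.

57! = 40526919504877216755680601905432322134980384796226602145184481280000000000000
Sum of its 77 digits: 270.

270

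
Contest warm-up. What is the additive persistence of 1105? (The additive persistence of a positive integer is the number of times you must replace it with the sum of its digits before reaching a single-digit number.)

1

1105 → 7 (1 step)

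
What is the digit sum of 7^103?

7^103 = 1109425442801291991031214184801374366124020697224286512520326098667350170655466324580343
Sum of its 88 digits: 331.

331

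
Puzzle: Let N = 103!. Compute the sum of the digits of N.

621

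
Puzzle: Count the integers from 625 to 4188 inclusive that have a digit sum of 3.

10

The integers in [625, 4188] that have a digit sum of 3: 1002, 1011, 1020, 1101, 1110, 1200, 2001, 2010, 2100, 3000.
10 qualify.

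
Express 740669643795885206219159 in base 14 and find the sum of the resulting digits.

148

740669643795885206219159 in base 14 is 8BD11DC86532057CC2C87.
Digit sum: 8+11+13+1+1+13+12+8+6+5+3+2+0+5+7+12+12+2+12+8+7 = 148.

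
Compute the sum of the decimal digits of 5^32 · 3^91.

5^32 · 3^91 = 609641212603615999167649830654966226316158357076346874237060546875
Sum of its 66 digits: 306.

306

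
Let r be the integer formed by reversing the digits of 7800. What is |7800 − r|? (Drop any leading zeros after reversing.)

7713

Reverse of 7800 is 87.
|7800 − 87| = 7713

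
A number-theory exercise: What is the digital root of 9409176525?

3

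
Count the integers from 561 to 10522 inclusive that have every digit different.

4981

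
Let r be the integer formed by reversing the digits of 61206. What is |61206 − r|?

Reverse of 61206 is 60216.
|61206 − 60216| = 990

990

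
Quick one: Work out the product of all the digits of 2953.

2×9×5×3 = 270

270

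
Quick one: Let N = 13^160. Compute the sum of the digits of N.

13^160 = 17019091339299243249937504722072749606507551708779196027375507115726426737901805724288862136675319788307329044899407678579812295906343018100162865372568208504490934514404899830401
Sum of its 179 digits: 805.

805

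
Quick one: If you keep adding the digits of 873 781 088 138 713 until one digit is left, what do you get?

1

8+7+3+7+8+1+0+8+8+1+3+8+7+1+3 = 73
7+3 = 10
1+0 = 1
(Equivalently, 873 781 088 138 713 mod 9 = 1.)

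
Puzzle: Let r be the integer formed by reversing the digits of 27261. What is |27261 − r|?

10989

Reverse of 27261 is 16272.
|27261 − 16272| = 10989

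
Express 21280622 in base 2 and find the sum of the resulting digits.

14

21280622 in base 2 is 1010001001011011101101110.
Digit sum: 1+0+1+0+0+0+1+0+0+1+0+1+1+0+1+1+1+0+1+1+0+1+1+1+0 = 14.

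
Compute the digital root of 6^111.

9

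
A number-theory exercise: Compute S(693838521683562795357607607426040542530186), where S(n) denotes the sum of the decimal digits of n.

187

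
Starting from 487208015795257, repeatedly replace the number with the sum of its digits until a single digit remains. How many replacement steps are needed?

487208015795257 → 70 → 7 (2 steps)

2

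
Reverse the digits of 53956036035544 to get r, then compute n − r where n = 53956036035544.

Reverse of 53956036035544 is 44553063065935.
53956036035544 − 44553063065935 = 9402972969609

9402972969609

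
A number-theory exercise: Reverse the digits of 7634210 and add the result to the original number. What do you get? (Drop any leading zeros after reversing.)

Reverse of 7634210 is 124367.
7634210 + 124367 = 7758577

7758577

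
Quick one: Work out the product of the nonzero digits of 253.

30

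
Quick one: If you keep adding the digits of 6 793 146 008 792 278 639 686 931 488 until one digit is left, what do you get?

6

6+7+9+3+1+4+6+0+0+8+7+9+2+2+7+8+6+3+9+6+8+6+9+3+1+4+8+8 = 150
1+5+0 = 6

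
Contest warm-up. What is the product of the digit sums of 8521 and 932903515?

592

S(8521) = 8+5+2+1 = 16.
S(932903515) = 9+3+2+9+0+3+5+1+5 = 37.
16 · 37 = 592.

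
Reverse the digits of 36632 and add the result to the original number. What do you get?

Reverse of 36632 is 23663.
36632 + 23663 = 60295

60295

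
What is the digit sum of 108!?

666

108! = 1324641819451828974499891837121832599810209360673358065686551152497461815091591578895743130235002378688844343005686404521144382704205360039762937774080000000000000000000000000
Sum of its 175 digits: 666.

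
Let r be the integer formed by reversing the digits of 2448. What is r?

8442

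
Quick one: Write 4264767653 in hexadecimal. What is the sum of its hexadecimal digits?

53

4264767653 in base 16 is FE3330A5.
Digit sum: 15+14+3+3+3+0+10+5 = 53.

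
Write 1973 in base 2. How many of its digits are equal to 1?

1973 in base 2 is 11110110101.
The digit 1 appears 8 times.

8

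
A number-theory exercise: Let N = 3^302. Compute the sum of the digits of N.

3^302 = 1232023311527295383921934246438794843698173260628036928243321710705320974597491689344201855401200472494254359965381946385321614594891261971094009
Sum of its 145 digits: 621.

621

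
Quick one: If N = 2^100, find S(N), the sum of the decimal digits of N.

2^100 = 1267650600228229401496703205376
Sum of its 31 digits: 115.

115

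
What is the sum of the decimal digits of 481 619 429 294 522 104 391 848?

106

4+8+1+6+1+9+4+2+9+2+9+4+5+2+2+1+0+4+3+9+1+8+4+8 = 106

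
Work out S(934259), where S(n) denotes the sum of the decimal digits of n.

9+3+4+2+5+9 = 32

32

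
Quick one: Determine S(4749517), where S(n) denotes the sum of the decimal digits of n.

37

4+7+4+9+5+1+7 = 37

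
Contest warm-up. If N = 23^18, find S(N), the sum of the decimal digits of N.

109

23^18 = 3244150909895248285300369
Sum of its 25 digits: 109.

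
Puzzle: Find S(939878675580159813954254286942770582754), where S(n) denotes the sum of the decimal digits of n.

9+3+9+8+7+8+6+7+5+5+8+0+1+5+9+8+1+3+9+5+4+2+5+4+2+8+6+9+4+2+7+7+0+5+8+2+7+5+4 = 207

207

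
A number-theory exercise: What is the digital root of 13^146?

The digital root of n equals n mod 9 (or 9 when 9 | n), so we need 13^146 mod 9.
13^146 ≡ 7 (mod 9), so the digital root is 7.

7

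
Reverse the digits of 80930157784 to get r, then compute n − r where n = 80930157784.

32155053876

Reverse of 80930157784 is 48775103908.
80930157784 − 48775103908 = 32155053876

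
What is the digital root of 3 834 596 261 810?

3+8+3+4+5+9+6+2+6+1+8+1+0 = 56
5+6 = 11
1+1 = 2
(Equivalently, 3 834 596 261 810 mod 9 = 2.)

2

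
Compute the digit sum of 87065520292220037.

8+7+0+6+5+5+2+0+2+9+2+2+2+0+0+3+7 = 60

60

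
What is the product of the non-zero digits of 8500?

40

8×5 = 40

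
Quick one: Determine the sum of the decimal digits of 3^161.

360

3^161 = 65542350158517637872691969508970705427701150314738255642438471845988797065603
Sum of its 77 digits: 360.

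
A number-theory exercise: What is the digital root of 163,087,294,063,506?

6

1+6+3+0+8+7+2+9+4+0+6+3+5+0+6 = 60
6+0 = 6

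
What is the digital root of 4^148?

4

The digital root of n equals n mod 9 (or 9 when 9 | n), so we need 4^148 mod 9.
4^148 ≡ 4 (mod 9), so the digital root is 4.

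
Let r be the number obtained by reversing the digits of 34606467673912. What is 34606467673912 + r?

56544144134555

Reverse of 34606467673912 is 21937676460643.
34606467673912 + 21937676460643 = 56544144134555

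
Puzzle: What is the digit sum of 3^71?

180

3^71 = 7509466514979724803946715958257547
Sum of its 34 digits: 180.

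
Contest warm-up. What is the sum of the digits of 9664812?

9+6+6+4+8+1+2 = 36

36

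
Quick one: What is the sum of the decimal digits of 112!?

112! = 197450685722107402353682037275992488341277868034975337796656295094902858969771811440894224355027779366597957338237853638272334919686385621811850780464277094400000000000000000000000000
Sum of its 183 digits: 765.

765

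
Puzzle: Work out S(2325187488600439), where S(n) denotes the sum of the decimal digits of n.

70

2+3+2+5+1+8+7+4+8+8+6+0+0+4+3+9 = 70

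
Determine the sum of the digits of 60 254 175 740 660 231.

6+0+2+5+4+1+7+5+7+4+0+6+6+0+2+3+1 = 59

59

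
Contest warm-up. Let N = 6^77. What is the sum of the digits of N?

306

6^77 = 827268102990819696904779987451100917723545245377785847873536
Sum of its 60 digits: 306.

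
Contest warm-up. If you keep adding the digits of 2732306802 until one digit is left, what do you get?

6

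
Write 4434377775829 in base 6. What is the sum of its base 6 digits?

39

4434377775829 in base 6 is 13233043001135541.
Digit sum: 1+3+2+3+3+0+4+3+0+0+1+1+3+5+5+4+1 = 39.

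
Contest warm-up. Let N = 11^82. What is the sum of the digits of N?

403

11^82 = 24785642596484137367310393918366845247634028377292875541962916350799472426091085092921
Sum of its 86 digits: 403.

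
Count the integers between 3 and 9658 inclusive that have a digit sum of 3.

20

The integers in [3, 9658] that have a digit sum of 3: 3, 12, 21, 30, 102, 111, …, 2100, 3000.
20 qualify.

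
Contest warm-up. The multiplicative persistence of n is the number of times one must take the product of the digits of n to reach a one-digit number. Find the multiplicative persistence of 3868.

3

3868 → 1152 → 10 → 0 (3 steps)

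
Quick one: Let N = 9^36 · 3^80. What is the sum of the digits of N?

9^36 · 3^80 = 3329896365316142756322307042065269797678257903507506764336659647715734241
Sum of its 73 digits: 333.

333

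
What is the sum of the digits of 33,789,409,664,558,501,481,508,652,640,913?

145

3+3+7+8+9+4+0+9+6+6+4+5+5+8+5+0+1+4+8+1+5+0+8+6+5+2+6+4+0+9+1+3 = 145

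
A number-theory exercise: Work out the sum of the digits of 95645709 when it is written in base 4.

95645709 in base 4 is 11230313000031.
Digit sum: 1+1+2+3+0+3+1+3+0+0+0+0+3+1 = 18.

18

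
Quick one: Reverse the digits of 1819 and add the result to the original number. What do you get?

11000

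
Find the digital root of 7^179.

4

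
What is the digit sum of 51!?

198

51! = 1551118753287382280224243016469303211063259720016986112000000000000
Sum of its 67 digits: 198.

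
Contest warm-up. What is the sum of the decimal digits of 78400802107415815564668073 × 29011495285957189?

190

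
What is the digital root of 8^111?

The digital root of n equals n mod 9 (or 9 when 9 | n), so we need 8^111 mod 9.
8^111 ≡ 8 (mod 9), so the digital root is 8.

8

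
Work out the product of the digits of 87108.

8×7×1×0×8 = 0

0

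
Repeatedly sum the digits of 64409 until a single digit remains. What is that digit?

5

6+4+4+0+9 = 23
2+3 = 5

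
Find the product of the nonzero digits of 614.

24

6×1×4 = 24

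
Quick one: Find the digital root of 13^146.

7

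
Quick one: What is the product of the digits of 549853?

21600

5×4×9×8×5×3 = 21600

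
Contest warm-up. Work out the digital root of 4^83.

7

The digital root of n equals n mod 9 (or 9 when 9 | n), so we need 4^83 mod 9.
4^83 ≡ 7 (mod 9), so the digital root is 7.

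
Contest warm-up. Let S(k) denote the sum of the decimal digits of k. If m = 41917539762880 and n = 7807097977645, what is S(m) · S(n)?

5320

S(41917539762880) = 4+1+9+1+7+5+3+9+7+6+2+8+8+0 = 70.
S(7807097977645) = 7+8+0+7+0+9+7+9+7+7+6+4+5 = 76.
70 · 76 = 5320.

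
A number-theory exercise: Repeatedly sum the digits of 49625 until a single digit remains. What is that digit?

4+9+6+2+5 = 26
2+6 = 8

8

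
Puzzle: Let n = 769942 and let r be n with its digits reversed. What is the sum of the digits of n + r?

29

Reversal of 769942 is 249967; 769942 + 249967 = 1019909.
Digit sum of 1019909: 1+0+1+9+9+0+9 = 29.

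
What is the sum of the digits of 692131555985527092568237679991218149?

6+9+2+1+3+1+5+5+5+9+8+5+5+2+7+0+9+2+5+6+8+2+3+7+6+7+9+9+9+1+2+1+8+1+4+9 = 181

181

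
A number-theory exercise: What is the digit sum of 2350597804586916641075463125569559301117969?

198

2+3+5+0+5+9+7+8+0+4+5+8+6+9+1+6+6+4+1+0+7+5+4+6+3+1+2+5+5+6+9+5+5+9+3+0+1+1+1+7+9+6+9 = 198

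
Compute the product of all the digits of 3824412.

3×8×2×4×4×1×2 = 1536

1536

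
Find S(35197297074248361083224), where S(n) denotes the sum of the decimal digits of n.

97

3+5+1+9+7+2+9+7+0+7+4+2+4+8+3+6+1+0+8+3+2+2+4 = 97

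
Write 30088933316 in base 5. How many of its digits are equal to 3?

5

30088933316 in base 5 is 443110231331231.
The digit 3 appears 5 times.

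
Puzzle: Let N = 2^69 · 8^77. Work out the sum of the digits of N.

424

2^69 · 8^77 = 2037035976334486086268445688409378161051468393665936250636140449354381299763336706183397376
Sum of its 91 digits: 424.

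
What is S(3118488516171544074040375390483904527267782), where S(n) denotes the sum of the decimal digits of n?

3+1+1+8+4+8+8+5+1+6+1+7+1+5+4+4+0+7+4+0+4+0+3+7+5+3+9+0+4+8+3+9+0+4+5+2+7+2+6+7+7+8+2 = 183

183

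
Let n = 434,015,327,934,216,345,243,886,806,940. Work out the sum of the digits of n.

124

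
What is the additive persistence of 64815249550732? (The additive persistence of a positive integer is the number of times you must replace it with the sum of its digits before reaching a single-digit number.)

2

64815249550732 → 61 → 7 (2 steps)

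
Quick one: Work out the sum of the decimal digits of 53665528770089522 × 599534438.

53665528770089522 × 599534438 = 32174332631148452781958636
Sum of its 26 digits: 112.

112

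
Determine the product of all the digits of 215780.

0

2×1×5×7×8×0 = 0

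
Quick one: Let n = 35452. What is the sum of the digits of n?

3+5+4+5+2 = 19

19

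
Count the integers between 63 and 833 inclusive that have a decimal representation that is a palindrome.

The integers in [63, 833] that have a decimal representation that is a palindrome: 66, 77, 88, 99, 101, 111, …, 818, 828.
77 qualify.

77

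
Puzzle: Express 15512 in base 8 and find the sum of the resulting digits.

14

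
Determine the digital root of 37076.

3+7+0+7+6 = 23
2+3 = 5

5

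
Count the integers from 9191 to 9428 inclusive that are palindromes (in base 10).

2

The integers in [9191, 9428] that are palindromes (in base 10): 9229, 9339.
2 qualify.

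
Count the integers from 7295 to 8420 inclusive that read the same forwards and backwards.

The integers in [7295, 8420] that read the same forwards and backwards: 7337, 7447, 7557, 7667, 7777, 7887, …, 8228, 8338.
11 qualify.

11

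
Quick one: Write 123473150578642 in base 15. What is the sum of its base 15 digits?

123473150578642 in base 15 is E41C4778D747.
Digit sum: 14+4+1+12+4+7+7+8+13+7+4+7 = 88.

88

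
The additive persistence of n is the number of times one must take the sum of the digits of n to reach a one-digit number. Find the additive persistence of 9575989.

9575989 → 52 → 7 (2 steps)

2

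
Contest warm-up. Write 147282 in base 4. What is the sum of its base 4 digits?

15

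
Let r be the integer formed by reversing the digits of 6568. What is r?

8656

Reversing 6568 gives 8656.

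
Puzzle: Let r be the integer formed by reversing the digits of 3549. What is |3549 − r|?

5904

Reverse of 3549 is 9453.
|3549 − 9453| = 5904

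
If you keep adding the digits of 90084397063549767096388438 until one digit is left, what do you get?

1

9+0+0+8+4+3+9+7+0+6+3+5+4+9+7+6+7+0+9+6+3+8+8+4+3+8 = 136
1+3+6 = 10
1+0 = 1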